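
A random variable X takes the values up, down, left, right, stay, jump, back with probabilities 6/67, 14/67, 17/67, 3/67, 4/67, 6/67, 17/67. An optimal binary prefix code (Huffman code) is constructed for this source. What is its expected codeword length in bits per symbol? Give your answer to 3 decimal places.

2.567 bits/symbol

Repeatedly combine the two least-probable nodes; the expected code length is the sum of the merged weights.
merge 3/67 + 4/67 → 7/67
merge 6/67 + 6/67 → 12/67
merge 7/67 + 12/67 → 19/67
merge 14/67 + 17/67 → 31/67
merge 17/67 + 19/67 → 36/67
merge 31/67 + 36/67 → 1
L = 7/67 + 12/67 + 19/67 + 31/67 + 36/67 + 1 = 172/67 ≈ 2.567 bits/symbol.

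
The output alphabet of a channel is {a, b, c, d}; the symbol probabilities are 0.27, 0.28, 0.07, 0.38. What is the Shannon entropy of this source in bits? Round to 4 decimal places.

1.8232 bits

H = −Σ pᵢ log₂ pᵢ.
−0.27·log₂(0.27) = 0.5100
−0.28·log₂(0.28) = 0.5142
−0.07·log₂(0.07) = 0.2686
−0.38·log₂(0.38) = 0.5305
Sum ≈ 1.8232 → 1.8232 bits.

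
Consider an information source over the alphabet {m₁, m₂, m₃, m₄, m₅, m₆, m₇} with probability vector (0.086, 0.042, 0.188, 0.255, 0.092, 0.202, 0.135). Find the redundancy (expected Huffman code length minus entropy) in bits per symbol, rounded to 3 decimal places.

0.046 bits

Entropy H = −Σ p log₂ p ≈ 2.6253 bits.
Huffman merges: 21/500+43/500→16/125; 23/250+16/125→11/50; 27/200+47/250→323/1000; 101/500+11/50→211/500; 51/200+323/1000→289/500; 211/500+289/500→1. L = 2671/1000 ≈ 2.6710.
L − H = 2.6710 − 2.6253 = 0.046 bits.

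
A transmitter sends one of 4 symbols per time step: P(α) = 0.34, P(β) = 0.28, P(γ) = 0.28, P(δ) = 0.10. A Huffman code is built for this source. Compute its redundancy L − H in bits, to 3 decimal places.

0.110 bits

Entropy H = −Σ p log₂ p ≈ 1.8898 bits.
Huffman merges: 1/10+7/25→19/50; 7/25+17/50→31/50; 19/50+31/50→1. L = 2 ≈ 2.0000.
L − H = 2.0000 − 1.8898 = 0.110 bits.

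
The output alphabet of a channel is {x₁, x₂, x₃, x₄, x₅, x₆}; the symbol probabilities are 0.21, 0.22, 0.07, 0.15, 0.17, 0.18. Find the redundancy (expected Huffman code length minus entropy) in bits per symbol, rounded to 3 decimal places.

0.058 bits

Entropy H = −Σ p log₂ p ≈ 2.5124 bits.
Huffman merges: 7/100+3/20→11/50; 17/100+9/50→7/20; 21/100+11/50→43/100; 11/50+7/20→57/100; 43/100+57/100→1. L = 257/100 ≈ 2.5700.
L − H = 2.5700 − 2.5124 = 0.058 bits.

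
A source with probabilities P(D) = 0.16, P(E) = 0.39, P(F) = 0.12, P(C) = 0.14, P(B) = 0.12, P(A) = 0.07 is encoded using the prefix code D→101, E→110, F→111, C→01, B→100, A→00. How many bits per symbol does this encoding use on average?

2.79 bits/symbol

L̄ = Σ pᵢ·ℓᵢ = 0.16·3 + 0.39·3 + 0.12·3 + 0.14·2 + 0.12·3 + 0.07·2 = 2.79 bits/symbol.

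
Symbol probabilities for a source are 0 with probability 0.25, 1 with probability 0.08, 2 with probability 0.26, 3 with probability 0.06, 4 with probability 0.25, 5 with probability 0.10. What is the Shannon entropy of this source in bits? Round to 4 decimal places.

H = −Σ pᵢ log₂ pᵢ.
−0.25·log₂(0.25) = 0.5000
−0.08·log₂(0.08) = 0.2915
−0.26·log₂(0.26) = 0.5053
−0.06·log₂(0.06) = 0.2435
−0.25·log₂(0.25) = 0.5000
−0.10·log₂(0.10) = 0.3322
Sum ≈ 2.3725 → 2.3725 bits.

2.3725 bits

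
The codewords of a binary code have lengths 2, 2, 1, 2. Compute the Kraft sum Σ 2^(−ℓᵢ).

1.25

With common denominator 2^2 = 4: Σ 2^(−ℓᵢ) = 1/4 + 1/4 + 2/4 + 1/4 = 5/4 = 1.25.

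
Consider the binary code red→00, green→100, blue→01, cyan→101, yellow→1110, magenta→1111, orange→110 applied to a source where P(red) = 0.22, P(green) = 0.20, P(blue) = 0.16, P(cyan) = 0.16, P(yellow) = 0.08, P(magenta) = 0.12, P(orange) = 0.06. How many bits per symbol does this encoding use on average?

2.82 bits/symbol

L̄ = Σ pᵢ·ℓᵢ = 0.22·2 + 0.20·3 + 0.16·2 + 0.16·3 + 0.08·4 + 0.12·4 + 0.06·3 = 2.82 bits/symbol.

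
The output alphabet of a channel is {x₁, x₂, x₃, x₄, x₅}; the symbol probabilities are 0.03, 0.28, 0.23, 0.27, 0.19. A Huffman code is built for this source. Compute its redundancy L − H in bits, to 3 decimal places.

0.101 bits

Entropy H = −Σ p log₂ p ≈ 2.1189 bits.
Huffman merges: 3/100+19/100→11/50; 11/50+23/100→9/20; 27/100+7/25→11/20; 9/20+11/20→1. L = 111/50 ≈ 2.2200.
L − H = 2.2200 − 2.1189 = 0.101 bits.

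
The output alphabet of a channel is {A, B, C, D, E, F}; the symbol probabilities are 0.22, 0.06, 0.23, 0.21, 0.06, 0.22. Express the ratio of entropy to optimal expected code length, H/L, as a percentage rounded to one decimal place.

Entropy H = −Σ p log₂ p ≈ 2.4087 bits.
Huffman merges: 3/50+3/50→3/25; 3/25+21/100→33/100; 11/50+11/50→11/25; 23/100+33/100→14/25; 11/25+14/25→1. L = 49/20 ≈ 2.4500.
Efficiency = H/L = 2.4087/2.4500 = 98.3%.

98.3%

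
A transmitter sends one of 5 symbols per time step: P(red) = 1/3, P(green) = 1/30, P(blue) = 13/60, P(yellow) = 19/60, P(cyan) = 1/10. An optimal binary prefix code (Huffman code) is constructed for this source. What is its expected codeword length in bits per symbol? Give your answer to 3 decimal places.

2.133 bits/symbol

Repeatedly combine the two least-probable nodes; the expected code length is the sum of the merged weights.
merge 1/30 + 1/10 → 2/15
merge 2/15 + 13/60 → 7/20
merge 19/60 + 1/3 → 13/20
merge 7/20 + 13/20 → 1
L = 2/15 + 7/20 + 13/20 + 1 = 32/15 ≈ 2.133 bits/symbol.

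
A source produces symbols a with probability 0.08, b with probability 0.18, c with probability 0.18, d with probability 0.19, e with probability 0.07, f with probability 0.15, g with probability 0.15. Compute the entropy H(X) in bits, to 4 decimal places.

H = −Σ pᵢ log₂ pᵢ.
−0.08·log₂(0.08) = 0.2915
−0.18·log₂(0.18) = 0.4453
−0.18·log₂(0.18) = 0.4453
−0.19·log₂(0.19) = 0.4552
−0.07·log₂(0.07) = 0.2686
−0.15·log₂(0.15) = 0.4105
−0.15·log₂(0.15) = 0.4105
Sum ≈ 2.7270 → 2.7270 bits.

2.7270 bits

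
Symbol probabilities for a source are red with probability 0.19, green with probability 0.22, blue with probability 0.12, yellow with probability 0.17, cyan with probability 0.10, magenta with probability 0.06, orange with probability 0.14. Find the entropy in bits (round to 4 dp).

H = −Σ pᵢ log₂ pᵢ.
−0.19·log₂(0.19) = 0.4552
−0.22·log₂(0.22) = 0.4806
−0.12·log₂(0.12) = 0.3671
−0.17·log₂(0.17) = 0.4346
−0.10·log₂(0.10) = 0.3322
−0.06·log₂(0.06) = 0.2435
−0.14·log₂(0.14) = 0.3971
Sum ≈ 2.7103 → 2.7103 bits.

2.7103 bits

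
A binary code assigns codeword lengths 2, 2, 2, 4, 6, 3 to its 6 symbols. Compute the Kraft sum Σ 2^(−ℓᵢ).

With common denominator 2^6 = 64: Σ 2^(−ℓᵢ) = 16/64 + 16/64 + 16/64 + 4/64 + 1/64 + 8/64 = 61/64 = 0.953125.

0.953125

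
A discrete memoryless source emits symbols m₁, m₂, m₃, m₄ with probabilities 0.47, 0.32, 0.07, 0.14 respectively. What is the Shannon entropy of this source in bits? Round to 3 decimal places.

H = −Σ pᵢ log₂ pᵢ.
−0.47·log₂(0.47) = 0.5120
−0.32·log₂(0.32) = 0.5260
−0.07·log₂(0.07) = 0.2686
−0.14·log₂(0.14) = 0.3971
Sum ≈ 1.7037 → 1.704 bits.

1.704 bits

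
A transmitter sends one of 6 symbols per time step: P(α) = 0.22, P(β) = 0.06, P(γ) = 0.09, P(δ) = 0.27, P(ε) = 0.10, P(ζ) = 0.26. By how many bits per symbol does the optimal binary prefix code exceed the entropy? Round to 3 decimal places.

Entropy H = −Σ p log₂ p ≈ 2.3843 bits.
Huffman merges: 3/50+9/100→3/20; 1/10+3/20→1/4; 11/50+1/4→47/100; 13/50+27/100→53/100; 47/100+53/100→1. L = 12/5 ≈ 2.4000.
L − H = 2.4000 − 2.3843 = 0.016 bits.

0.016 bits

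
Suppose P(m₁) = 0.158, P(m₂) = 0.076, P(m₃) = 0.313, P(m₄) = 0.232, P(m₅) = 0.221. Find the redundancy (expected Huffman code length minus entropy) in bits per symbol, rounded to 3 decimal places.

Entropy H = −Σ p log₂ p ≈ 2.1980 bits.
Huffman merges: 19/250+79/500→117/500; 221/1000+29/125→453/1000; 117/500+313/1000→547/1000; 453/1000+547/1000→1. L = 1117/500 ≈ 2.2340.
L − H = 2.2340 − 2.1980 = 0.036 bits.

0.036 bits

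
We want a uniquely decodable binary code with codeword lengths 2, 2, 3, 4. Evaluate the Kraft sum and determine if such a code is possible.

0.6875; yes

With common denominator 2^4 = 16: Σ 2^(−ℓᵢ) = 4/16 + 4/16 + 2/16 + 1/16 = 11/16 = 0.6875.
Kraft's inequality requires Σ ≤ 1; here Σ = 0.6875 ≤ 1, so such a prefix code exists.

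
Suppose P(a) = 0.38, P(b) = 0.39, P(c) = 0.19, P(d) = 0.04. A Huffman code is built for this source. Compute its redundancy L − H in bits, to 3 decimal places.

Entropy H = −Σ p log₂ p ≈ 1.7012 bits.
Huffman merges: 1/25+19/100→23/100; 23/100+19/50→61/100; 39/100+61/100→1. L = 46/25 ≈ 1.8400.
L − H = 1.8400 − 1.7012 = 0.139 bits.

0.139 bits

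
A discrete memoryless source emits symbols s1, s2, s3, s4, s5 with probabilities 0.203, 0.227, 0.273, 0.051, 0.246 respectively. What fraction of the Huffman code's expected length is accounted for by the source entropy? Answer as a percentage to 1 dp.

Entropy H = −Σ p log₂ p ≈ 2.1806 bits.
Huffman merges: 51/1000+203/1000→127/500; 227/1000+123/500→473/1000; 127/500+273/1000→527/1000; 473/1000+527/1000→1. L = 1127/500 ≈ 2.2540.
Efficiency = H/L = 2.1806/2.2540 = 96.7%.

96.7%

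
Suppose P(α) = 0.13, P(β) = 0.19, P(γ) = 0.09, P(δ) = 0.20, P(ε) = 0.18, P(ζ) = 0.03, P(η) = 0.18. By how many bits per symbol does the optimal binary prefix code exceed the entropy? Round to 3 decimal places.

0.073 bits

Entropy H = −Σ p log₂ p ≈ 2.6573 bits.
Huffman merges: 3/100+9/100→3/25; 3/25+13/100→1/4; 9/50+9/50→9/25; 19/100+1/5→39/100; 1/4+9/25→61/100; 39/100+61/100→1. L = 273/100 ≈ 2.7300.
L − H = 2.7300 − 2.6573 = 0.073 bits.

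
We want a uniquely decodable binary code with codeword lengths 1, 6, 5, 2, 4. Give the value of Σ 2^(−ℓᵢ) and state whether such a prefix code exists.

0.859375; yes

With common denominator 2^6 = 64: Σ 2^(−ℓᵢ) = 32/64 + 1/64 + 2/64 + 16/64 + 4/64 = 55/64 = 0.859375.
Kraft's inequality requires Σ ≤ 1; here Σ = 0.859375 ≤ 1, so such a prefix code exists.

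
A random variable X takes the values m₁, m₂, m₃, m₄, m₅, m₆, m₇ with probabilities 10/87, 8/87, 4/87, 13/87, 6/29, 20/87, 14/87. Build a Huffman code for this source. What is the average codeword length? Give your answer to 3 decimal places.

Repeatedly combine the two least-probable nodes; the expected code length is the sum of the merged weights.
merge 4/87 + 8/87 → 4/29
merge 10/87 + 4/29 → 22/87
merge 13/87 + 14/87 → 9/29
merge 6/29 + 20/87 → 38/87
merge 22/87 + 9/29 → 49/87
merge 38/87 + 49/87 → 1
L = 4/29 + 22/87 + 9/29 + 38/87 + 49/87 + 1 = 235/87 ≈ 2.701 bits/symbol.

2.701 bits/symbol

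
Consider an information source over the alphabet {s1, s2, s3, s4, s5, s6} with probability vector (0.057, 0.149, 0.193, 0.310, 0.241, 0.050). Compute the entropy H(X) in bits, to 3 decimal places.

2.338 bits

H = −Σ pᵢ log₂ pᵢ.
−0.057·log₂(0.057) = 0.2356
−0.149·log₂(0.149) = 0.4092
−0.193·log₂(0.193) = 0.4581
−0.310·log₂(0.310) = 0.5238
−0.241·log₂(0.241) = 0.4947
−0.050·log₂(0.050) = 0.2161
Sum ≈ 2.3375 → 2.338 bits.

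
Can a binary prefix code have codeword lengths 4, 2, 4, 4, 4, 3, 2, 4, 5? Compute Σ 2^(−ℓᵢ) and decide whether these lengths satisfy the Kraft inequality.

0.96875; yes

With common denominator 2^5 = 32: Σ 2^(−ℓᵢ) = 2/32 + 8/32 + 2/32 + 2/32 + 2/32 + 4/32 + 8/32 + 2/32 + 1/32 = 31/32 = 0.96875.
Kraft's inequality requires Σ ≤ 1; here Σ = 0.96875 ≤ 1, so such a prefix code exists.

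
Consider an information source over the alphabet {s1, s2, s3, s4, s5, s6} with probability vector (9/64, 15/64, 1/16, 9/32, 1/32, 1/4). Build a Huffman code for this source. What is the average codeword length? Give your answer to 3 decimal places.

Repeatedly combine the two least-probable nodes; the expected code length is the sum of the merged weights.
merge 1/32 + 1/16 → 3/32
merge 3/32 + 9/64 → 15/64
merge 15/64 + 15/64 → 15/32
merge 1/4 + 9/32 → 17/32
merge 15/32 + 17/32 → 1
L = 3/32 + 15/64 + 15/32 + 17/32 + 1 = 149/64 ≈ 2.328 bits/symbol.

2.328 bits/symbol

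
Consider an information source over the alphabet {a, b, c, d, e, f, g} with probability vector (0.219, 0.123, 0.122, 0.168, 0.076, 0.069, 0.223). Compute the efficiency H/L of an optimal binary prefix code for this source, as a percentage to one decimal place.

Entropy H = −Σ p log₂ p ≈ 2.6858 bits.
Huffman merges: 69/1000+19/250→29/200; 61/500+123/1000→49/200; 29/200+21/125→313/1000; 219/1000+223/1000→221/500; 49/200+313/1000→279/500; 221/500+279/500→1. L = 2703/1000 ≈ 2.7030.
Efficiency = H/L = 2.6858/2.7030 = 99.4%.

99.4%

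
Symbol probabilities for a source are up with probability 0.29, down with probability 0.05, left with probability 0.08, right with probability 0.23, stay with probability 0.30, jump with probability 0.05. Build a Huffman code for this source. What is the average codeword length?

2.28 bits/symbol

Repeatedly combine the two least-probable nodes; the expected code length is the sum of the merged weights.
merge 1/20 + 1/20 → 1/10
merge 2/25 + 1/10 → 9/50
merge 9/50 + 23/100 → 41/100
merge 29/100 + 3/10 → 59/100
merge 41/100 + 59/100 → 1
L = 1/10 + 9/50 + 41/100 + 59/100 + 1 = 57/25 = 2.28 bits/symbol.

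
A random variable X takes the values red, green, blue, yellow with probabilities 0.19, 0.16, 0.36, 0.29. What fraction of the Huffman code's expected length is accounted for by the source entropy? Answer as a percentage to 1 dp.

96.8%

Entropy H = −Σ p log₂ p ≈ 1.9268 bits.
Huffman merges: 4/25+19/100→7/20; 29/100+7/20→16/25; 9/25+16/25→1. L = 199/100 ≈ 1.9900.
Efficiency = H/L = 1.9268/1.9900 = 96.8%.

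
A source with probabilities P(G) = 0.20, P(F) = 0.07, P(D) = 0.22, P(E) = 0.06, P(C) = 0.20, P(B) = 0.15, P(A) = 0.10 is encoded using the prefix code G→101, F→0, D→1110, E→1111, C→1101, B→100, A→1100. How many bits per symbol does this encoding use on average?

L̄ = Σ pᵢ·ℓᵢ = 0.20·3 + 0.07·1 + 0.22·4 + 0.06·4 + 0.20·4 + 0.15·3 + 0.10·4 = 3.44 bits/symbol.

3.44 bits/symbol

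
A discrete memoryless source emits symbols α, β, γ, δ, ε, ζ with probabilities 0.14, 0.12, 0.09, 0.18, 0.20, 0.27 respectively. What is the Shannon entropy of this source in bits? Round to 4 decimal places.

H = −Σ pᵢ log₂ pᵢ.
−0.14·log₂(0.14) = 0.3971
−0.12·log₂(0.12) = 0.3671
−0.09·log₂(0.09) = 0.3127
−0.18·log₂(0.18) = 0.4453
−0.20·log₂(0.20) = 0.4644
−0.27·log₂(0.27) = 0.5100
Sum ≈ 2.4965 → 2.4965 bits.

2.4965 bits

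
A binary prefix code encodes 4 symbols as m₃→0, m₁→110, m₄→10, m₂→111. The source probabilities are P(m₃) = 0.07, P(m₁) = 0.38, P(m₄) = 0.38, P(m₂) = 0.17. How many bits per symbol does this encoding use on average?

2.48 bits/symbol

L̄ = Σ pᵢ·ℓᵢ = 0.07·1 + 0.38·3 + 0.38·2 + 0.17·3 = 2.48 bits/symbol.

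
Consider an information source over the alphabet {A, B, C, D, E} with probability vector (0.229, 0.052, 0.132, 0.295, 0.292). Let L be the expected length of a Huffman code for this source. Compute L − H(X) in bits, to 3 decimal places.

0.051 bits

Entropy H = −Σ p log₂ p ≈ 2.1325 bits.
Huffman merges: 13/250+33/250→23/125; 23/125+229/1000→413/1000; 73/250+59/200→587/1000; 413/1000+587/1000→1. L = 273/125 ≈ 2.1840.
L − H = 2.1840 − 2.1325 = 0.051 bits.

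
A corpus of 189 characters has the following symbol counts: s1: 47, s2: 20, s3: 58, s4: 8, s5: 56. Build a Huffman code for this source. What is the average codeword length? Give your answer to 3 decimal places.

Probabilities are the counts divided by 189.
Repeatedly combine the two least-probable nodes; the expected code length is the sum of the merged weights.
merge 8/189 + 20/189 → 4/27
merge 4/27 + 47/189 → 25/63
merge 8/27 + 58/189 → 38/63
merge 25/63 + 38/63 → 1
L = 4/27 + 25/63 + 38/63 + 1 = 58/27 ≈ 2.148 bits/symbol.

2.148 bits/symbol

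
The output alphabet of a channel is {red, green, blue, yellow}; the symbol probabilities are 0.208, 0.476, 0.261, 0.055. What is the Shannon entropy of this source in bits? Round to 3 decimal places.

H = −Σ pᵢ log₂ pᵢ.
−0.208·log₂(0.208) = 0.4712
−0.476·log₂(0.476) = 0.5098
−0.261·log₂(0.261) = 0.5058
−0.055·log₂(0.055) = 0.2301
Sum ≈ 1.7169 → 1.717 bits.

1.717 bits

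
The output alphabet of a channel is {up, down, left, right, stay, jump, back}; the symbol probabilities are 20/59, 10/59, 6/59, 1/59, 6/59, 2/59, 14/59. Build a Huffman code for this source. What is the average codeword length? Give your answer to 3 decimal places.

Repeatedly combine the two least-probable nodes; the expected code length is the sum of the merged weights.
merge 1/59 + 2/59 → 3/59
merge 3/59 + 6/59 → 9/59
merge 6/59 + 9/59 → 15/59
merge 10/59 + 14/59 → 24/59
merge 15/59 + 20/59 → 35/59
merge 24/59 + 35/59 → 1
L = 3/59 + 9/59 + 15/59 + 24/59 + 35/59 + 1 = 145/59 ≈ 2.458 bits/symbol.

2.458 bits/symbol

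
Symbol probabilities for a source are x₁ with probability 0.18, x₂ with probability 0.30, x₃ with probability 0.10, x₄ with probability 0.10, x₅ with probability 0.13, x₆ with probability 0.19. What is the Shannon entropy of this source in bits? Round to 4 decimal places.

H = −Σ pᵢ log₂ pᵢ.
−0.18·log₂(0.18) = 0.4453
−0.30·log₂(0.30) = 0.5211
−0.10·log₂(0.10) = 0.3322
−0.10·log₂(0.10) = 0.3322
−0.13·log₂(0.13) = 0.3826
−0.19·log₂(0.19) = 0.4552
Sum ≈ 2.4687 → 2.4687 bits.

2.4687 bits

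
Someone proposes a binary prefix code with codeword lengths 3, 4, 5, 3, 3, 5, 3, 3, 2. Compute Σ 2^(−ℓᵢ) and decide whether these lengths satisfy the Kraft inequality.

1; yes

With common denominator 2^5 = 32: Σ 2^(−ℓᵢ) = 4/32 + 2/32 + 1/32 + 4/32 + 4/32 + 1/32 + 4/32 + 4/32 + 8/32 = 32/32 = 1.
Kraft's inequality requires Σ ≤ 1; here Σ = 1 ≤ 1, so such a prefix code exists.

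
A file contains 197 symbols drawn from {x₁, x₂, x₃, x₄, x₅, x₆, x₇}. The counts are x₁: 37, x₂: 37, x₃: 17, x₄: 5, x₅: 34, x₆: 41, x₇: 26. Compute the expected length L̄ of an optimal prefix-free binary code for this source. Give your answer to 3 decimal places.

2.716 bits/symbol

Probabilities are the counts divided by 197.
Repeatedly combine the two least-probable nodes; the expected code length is the sum of the merged weights.
merge 5/197 + 17/197 → 22/197
merge 22/197 + 26/197 → 48/197
merge 34/197 + 37/197 → 71/197
merge 37/197 + 41/197 → 78/197
merge 48/197 + 71/197 → 119/197
merge 78/197 + 119/197 → 1
L = 22/197 + 48/197 + 71/197 + 78/197 + 119/197 + 1 = 535/197 ≈ 2.716 bits/symbol.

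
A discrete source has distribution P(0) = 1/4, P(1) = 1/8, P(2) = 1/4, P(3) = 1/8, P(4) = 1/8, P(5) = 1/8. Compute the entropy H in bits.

2.5 bits

Each probability is a power of 1/2, so log₂(1/p) is an integer.
H = Σ p·log₂(1/p) = 1/4·2 + 1/8·3 + 1/4·2 + 1/8·3 + 1/8·3 + 1/8·3 = 2.5 bits.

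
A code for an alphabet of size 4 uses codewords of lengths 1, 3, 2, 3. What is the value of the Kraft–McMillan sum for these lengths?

With common denominator 2^3 = 8: Σ 2^(−ℓᵢ) = 4/8 + 1/8 + 2/8 + 1/8 = 8/8 = 1.

1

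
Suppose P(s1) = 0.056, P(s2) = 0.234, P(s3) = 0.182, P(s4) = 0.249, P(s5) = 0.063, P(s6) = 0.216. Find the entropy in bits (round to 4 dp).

2.3988 bits

H = −Σ pᵢ log₂ pᵢ.
−0.056·log₂(0.056) = 0.2329
−0.234·log₂(0.234) = 0.4903
−0.182·log₂(0.182) = 0.4474
−0.249·log₂(0.249) = 0.4994
−0.063·log₂(0.063) = 0.2513
−0.216·log₂(0.216) = 0.4776
Sum ≈ 2.3988 → 2.3988 bits.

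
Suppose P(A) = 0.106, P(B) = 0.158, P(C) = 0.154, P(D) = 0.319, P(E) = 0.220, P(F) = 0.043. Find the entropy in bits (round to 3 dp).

2.381 bits

H = −Σ pᵢ log₂ pᵢ.
−0.106·log₂(0.106) = 0.3432
−0.158·log₂(0.158) = 0.4206
−0.154·log₂(0.154) = 0.4156
−0.319·log₂(0.319) = 0.5258
−0.220·log₂(0.220) = 0.4806
−0.043·log₂(0.043) = 0.1952
Sum ≈ 2.3811 → 2.381 bits.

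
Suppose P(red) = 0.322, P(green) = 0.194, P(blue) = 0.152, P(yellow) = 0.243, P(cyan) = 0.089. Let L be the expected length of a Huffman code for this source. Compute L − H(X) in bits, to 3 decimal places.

Entropy H = −Σ p log₂ p ≈ 2.2051 bits.
Huffman merges: 89/1000+19/125→241/1000; 97/500+241/1000→87/200; 243/1000+161/500→113/200; 87/200+113/200→1. L = 2241/1000 ≈ 2.2410.
L − H = 2.2410 − 2.2051 = 0.036 bits.

0.036 bits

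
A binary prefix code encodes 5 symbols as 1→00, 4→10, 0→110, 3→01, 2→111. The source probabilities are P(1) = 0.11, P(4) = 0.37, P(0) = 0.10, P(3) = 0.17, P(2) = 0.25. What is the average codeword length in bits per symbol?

L̄ = Σ pᵢ·ℓᵢ = 0.11·2 + 0.37·2 + 0.10·3 + 0.17·2 + 0.25·3 = 2.35 bits/symbol.

2.35 bits/symbol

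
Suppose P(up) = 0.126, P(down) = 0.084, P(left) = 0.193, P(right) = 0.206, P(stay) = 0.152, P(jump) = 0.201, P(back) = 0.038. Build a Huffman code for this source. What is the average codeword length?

2.715 bits/symbol

Repeatedly combine the two least-probable nodes; the expected code length is the sum of the merged weights.
merge 19/500 + 21/250 → 61/500
merge 61/500 + 63/500 → 31/125
merge 19/125 + 193/1000 → 69/200
merge 201/1000 + 103/500 → 407/1000
merge 31/125 + 69/200 → 593/1000
merge 407/1000 + 593/1000 → 1
L = 61/500 + 31/125 + 69/200 + 407/1000 + 593/1000 + 1 = 543/200 = 2.715 bits/symbol.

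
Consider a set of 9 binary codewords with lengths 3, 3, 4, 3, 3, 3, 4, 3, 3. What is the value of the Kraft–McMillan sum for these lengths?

1

With common denominator 2^4 = 16: Σ 2^(−ℓᵢ) = 2/16 + 2/16 + 1/16 + 2/16 + 2/16 + 2/16 + 1/16 + 2/16 + 2/16 = 16/16 = 1.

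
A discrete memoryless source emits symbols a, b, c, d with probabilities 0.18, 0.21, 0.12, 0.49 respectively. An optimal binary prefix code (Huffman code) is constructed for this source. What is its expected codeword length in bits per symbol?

Repeatedly combine the two least-probable nodes; the expected code length is the sum of the merged weights.
merge 3/25 + 9/50 → 3/10
merge 21/100 + 3/10 → 51/100
merge 49/100 + 51/100 → 1
L = 3/10 + 51/100 + 1 = 181/100 = 1.81 bits/symbol.

1.81 bits/symbol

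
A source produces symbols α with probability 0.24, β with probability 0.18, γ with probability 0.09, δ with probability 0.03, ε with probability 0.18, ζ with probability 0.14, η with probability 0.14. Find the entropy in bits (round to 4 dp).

2.6434 bits

H = −Σ pᵢ log₂ pᵢ.
−0.24·log₂(0.24) = 0.4941
−0.18·log₂(0.18) = 0.4453
−0.09·log₂(0.09) = 0.3127
−0.03·log₂(0.03) = 0.1518
−0.18·log₂(0.18) = 0.4453
−0.14·log₂(0.14) = 0.3971
−0.14·log₂(0.14) = 0.3971
Sum ≈ 2.6434 → 2.6434 bits.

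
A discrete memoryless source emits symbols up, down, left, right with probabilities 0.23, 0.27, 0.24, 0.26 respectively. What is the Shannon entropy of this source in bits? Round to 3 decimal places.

H = −Σ pᵢ log₂ pᵢ.
−0.23·log₂(0.23) = 0.4877
−0.27·log₂(0.27) = 0.5100
−0.24·log₂(0.24) = 0.4941
−0.26·log₂(0.26) = 0.5053
Sum ≈ 1.9971 → 1.997 bits.

1.997 bits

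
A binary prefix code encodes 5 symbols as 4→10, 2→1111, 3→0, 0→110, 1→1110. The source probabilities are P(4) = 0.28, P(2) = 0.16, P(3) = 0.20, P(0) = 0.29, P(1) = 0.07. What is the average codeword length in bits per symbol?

2.55 bits/symbol

L̄ = Σ pᵢ·ℓᵢ = 0.28·2 + 0.16·4 + 0.20·1 + 0.29·3 + 0.07·4 = 2.55 bits/symbol.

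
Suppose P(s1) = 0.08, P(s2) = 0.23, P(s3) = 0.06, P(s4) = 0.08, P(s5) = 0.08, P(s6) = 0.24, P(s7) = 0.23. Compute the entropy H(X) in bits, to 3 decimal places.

2.588 bits

H = −Σ pᵢ log₂ pᵢ.
−0.08·log₂(0.08) = 0.2915
−0.23·log₂(0.23) = 0.4877
−0.06·log₂(0.06) = 0.2435
−0.08·log₂(0.08) = 0.2915
−0.08·log₂(0.08) = 0.2915
−0.24·log₂(0.24) = 0.4941
−0.23·log₂(0.23) = 0.4877
Sum ≈ 2.5875 → 2.588 bits.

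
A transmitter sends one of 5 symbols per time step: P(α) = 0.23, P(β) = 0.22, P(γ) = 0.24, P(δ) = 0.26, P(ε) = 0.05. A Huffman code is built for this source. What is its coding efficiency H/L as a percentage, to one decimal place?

96.2%

Entropy H = −Σ p log₂ p ≈ 2.1838 bits.
Huffman merges: 1/20+11/50→27/100; 23/100+6/25→47/100; 13/50+27/100→53/100; 47/100+53/100→1. L = 227/100 ≈ 2.2700.
Efficiency = H/L = 2.1838/2.2700 = 96.2%.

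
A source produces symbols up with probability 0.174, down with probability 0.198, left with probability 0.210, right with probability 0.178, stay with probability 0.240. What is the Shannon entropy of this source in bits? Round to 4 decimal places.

2.3118 bits

H = −Σ pᵢ log₂ pᵢ.
−0.174·log₂(0.174) = 0.4390
−0.198·log₂(0.198) = 0.4626
−0.210·log₂(0.210) = 0.4728
−0.178·log₂(0.178) = 0.4432
−0.240·log₂(0.240) = 0.4941
Sum ≈ 2.3118 → 2.3118 bits.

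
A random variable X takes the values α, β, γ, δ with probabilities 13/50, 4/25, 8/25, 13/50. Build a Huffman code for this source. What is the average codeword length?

2 bits/symbol

Repeatedly combine the two least-probable nodes; the expected code length is the sum of the merged weights.
merge 4/25 + 13/50 → 21/50
merge 13/50 + 8/25 → 29/50
merge 21/50 + 29/50 → 1
L = 21/50 + 29/50 + 1 = 2 bits/symbol.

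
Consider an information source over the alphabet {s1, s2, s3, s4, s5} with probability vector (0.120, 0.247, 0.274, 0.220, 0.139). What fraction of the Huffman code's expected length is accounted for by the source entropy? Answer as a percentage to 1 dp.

Entropy H = −Σ p log₂ p ≈ 2.2534 bits.
Huffman merges: 3/25+139/1000→259/1000; 11/50+247/1000→467/1000; 259/1000+137/500→533/1000; 467/1000+533/1000→1. L = 2259/1000 ≈ 2.2590.
Efficiency = H/L = 2.2534/2.2590 = 99.8%.

99.8%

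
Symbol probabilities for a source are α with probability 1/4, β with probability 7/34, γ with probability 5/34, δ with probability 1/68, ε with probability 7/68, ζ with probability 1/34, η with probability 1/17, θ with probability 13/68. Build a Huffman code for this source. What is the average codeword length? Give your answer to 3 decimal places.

2.691 bits/symbol

Repeatedly combine the two least-probable nodes; the expected code length is the sum of the merged weights.
merge 1/68 + 1/34 → 3/68
merge 3/68 + 1/17 → 7/68
merge 7/68 + 7/68 → 7/34
merge 5/34 + 13/68 → 23/68
merge 7/34 + 7/34 → 7/17
merge 1/4 + 23/68 → 10/17
merge 7/17 + 10/17 → 1
L = 3/68 + 7/68 + 7/34 + 23/68 + 7/17 + 10/17 + 1 = 183/68 ≈ 2.691 bits/symbol.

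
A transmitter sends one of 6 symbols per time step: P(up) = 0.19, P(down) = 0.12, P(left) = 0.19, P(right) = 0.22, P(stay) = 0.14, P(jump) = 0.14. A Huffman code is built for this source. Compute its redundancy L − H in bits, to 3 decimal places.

0.038 bits

Entropy H = −Σ p log₂ p ≈ 2.5523 bits.
Huffman merges: 3/25+7/50→13/50; 7/50+19/100→33/100; 19/100+11/50→41/100; 13/50+33/100→59/100; 41/100+59/100→1. L = 259/100 ≈ 2.5900.
L − H = 2.5900 − 2.5523 = 0.038 bits.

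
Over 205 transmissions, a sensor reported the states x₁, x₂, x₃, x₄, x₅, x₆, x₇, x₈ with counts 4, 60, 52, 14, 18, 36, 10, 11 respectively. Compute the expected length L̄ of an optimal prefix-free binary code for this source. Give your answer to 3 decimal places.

2.624 bits/symbol

Probabilities are the counts divided by 205.
Repeatedly combine the two least-probable nodes; the expected code length is the sum of the merged weights.
merge 4/205 + 2/41 → 14/205
merge 11/205 + 14/205 → 5/41
merge 14/205 + 18/205 → 32/205
merge 5/41 + 32/205 → 57/205
merge 36/205 + 52/205 → 88/205
merge 57/205 + 12/41 → 117/205
merge 88/205 + 117/205 → 1
L = 14/205 + 5/41 + 32/205 + 57/205 + 88/205 + 117/205 + 1 = 538/205 ≈ 2.624 bits/symbol.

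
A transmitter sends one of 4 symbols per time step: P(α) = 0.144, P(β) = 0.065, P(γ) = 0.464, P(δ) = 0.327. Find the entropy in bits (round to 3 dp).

1.700 bits

H = −Σ pᵢ log₂ pᵢ.
−0.144·log₂(0.144) = 0.4026
−0.065·log₂(0.065) = 0.2563
−0.464·log₂(0.464) = 0.5140
−0.327·log₂(0.327) = 0.5273
Sum ≈ 1.7003 → 1.700 bits.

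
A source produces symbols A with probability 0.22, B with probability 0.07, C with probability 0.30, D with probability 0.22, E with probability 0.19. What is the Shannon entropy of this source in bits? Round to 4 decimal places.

2.2060 bits

H = −Σ pᵢ log₂ pᵢ.
−0.22·log₂(0.22) = 0.4806
−0.07·log₂(0.07) = 0.2686
−0.30·log₂(0.30) = 0.5211
−0.22·log₂(0.22) = 0.4806
−0.19·log₂(0.19) = 0.4552
Sum ≈ 2.2060 → 2.2060 bits.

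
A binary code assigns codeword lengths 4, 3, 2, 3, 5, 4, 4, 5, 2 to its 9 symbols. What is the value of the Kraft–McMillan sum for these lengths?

With common denominator 2^5 = 32: Σ 2^(−ℓᵢ) = 2/32 + 4/32 + 8/32 + 4/32 + 1/32 + 2/32 + 2/32 + 1/32 + 8/32 = 32/32 = 1.

1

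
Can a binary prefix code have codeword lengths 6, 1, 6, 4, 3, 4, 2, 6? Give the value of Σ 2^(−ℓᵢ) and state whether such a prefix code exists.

With common denominator 2^6 = 64: Σ 2^(−ℓᵢ) = 1/64 + 32/64 + 1/64 + 4/64 + 8/64 + 4/64 + 16/64 + 1/64 = 67/64 = 1.046875.
Kraft's inequality requires Σ ≤ 1; here Σ = 1.046875 > 1, so no such prefix code exists.

1.046875; no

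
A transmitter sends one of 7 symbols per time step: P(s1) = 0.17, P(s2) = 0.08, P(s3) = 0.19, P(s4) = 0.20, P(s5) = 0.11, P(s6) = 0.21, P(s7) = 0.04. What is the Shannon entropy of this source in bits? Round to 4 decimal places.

2.6546 bits

H = −Σ pᵢ log₂ pᵢ.
−0.17·log₂(0.17) = 0.4346
−0.08·log₂(0.08) = 0.2915
−0.19·log₂(0.19) = 0.4552
−0.20·log₂(0.20) = 0.4644
−0.11·log₂(0.11) = 0.3503
−0.21·log₂(0.21) = 0.4728
−0.04·log₂(0.04) = 0.1858
Sum ≈ 2.6546 → 2.6546 bits.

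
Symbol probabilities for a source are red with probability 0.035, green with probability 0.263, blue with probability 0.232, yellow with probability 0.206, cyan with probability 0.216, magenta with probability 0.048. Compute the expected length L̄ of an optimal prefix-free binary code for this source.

Repeatedly combine the two least-probable nodes; the expected code length is the sum of the merged weights.
merge 7/200 + 6/125 → 83/1000
merge 83/1000 + 103/500 → 289/1000
merge 27/125 + 29/125 → 56/125
merge 263/1000 + 289/1000 → 69/125
merge 56/125 + 69/125 → 1
L = 83/1000 + 289/1000 + 56/125 + 69/125 + 1 = 593/250 = 2.372 bits/symbol.

2.372 bits/symbol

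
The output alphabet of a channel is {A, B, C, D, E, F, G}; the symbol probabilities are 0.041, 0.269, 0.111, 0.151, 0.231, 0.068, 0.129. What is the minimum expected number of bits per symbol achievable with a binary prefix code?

2.609 bits/symbol

Repeatedly combine the two least-probable nodes; the expected code length is the sum of the merged weights.
merge 41/1000 + 17/250 → 109/1000
merge 109/1000 + 111/1000 → 11/50
merge 129/1000 + 151/1000 → 7/25
merge 11/50 + 231/1000 → 451/1000
merge 269/1000 + 7/25 → 549/1000
merge 451/1000 + 549/1000 → 1
L = 109/1000 + 11/50 + 7/25 + 451/1000 + 549/1000 + 1 = 2609/1000 = 2.609 bits/symbol.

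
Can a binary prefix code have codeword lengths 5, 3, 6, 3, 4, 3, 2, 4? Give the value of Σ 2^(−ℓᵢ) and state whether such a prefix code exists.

With common denominator 2^6 = 64: Σ 2^(−ℓᵢ) = 2/64 + 8/64 + 1/64 + 8/64 + 4/64 + 8/64 + 16/64 + 4/64 = 51/64 = 0.796875.
Kraft's inequality requires Σ ≤ 1; here Σ = 0.796875 ≤ 1, so such a prefix code exists.

0.796875; yes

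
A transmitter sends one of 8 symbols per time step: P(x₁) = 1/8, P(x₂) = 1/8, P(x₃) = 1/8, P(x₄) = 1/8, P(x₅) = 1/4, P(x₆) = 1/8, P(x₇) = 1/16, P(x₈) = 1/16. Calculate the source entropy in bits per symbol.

2.875 bits

Each probability is a power of 1/2, so log₂(1/p) is an integer.
H = Σ p·log₂(1/p) = 1/8·3 + 1/8·3 + 1/8·3 + 1/8·3 + 1/4·2 + 1/8·3 + 1/16·4 + 1/16·4 = 2.875 bits.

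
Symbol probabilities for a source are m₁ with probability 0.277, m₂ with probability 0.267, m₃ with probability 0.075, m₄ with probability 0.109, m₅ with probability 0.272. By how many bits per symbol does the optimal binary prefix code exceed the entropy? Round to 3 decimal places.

0.023 bits

Entropy H = −Σ p log₂ p ≈ 2.1614 bits.
Huffman merges: 3/40+109/1000→23/125; 23/125+267/1000→451/1000; 34/125+277/1000→549/1000; 451/1000+549/1000→1. L = 273/125 ≈ 2.1840.
L − H = 2.1840 − 2.1614 = 0.023 bits.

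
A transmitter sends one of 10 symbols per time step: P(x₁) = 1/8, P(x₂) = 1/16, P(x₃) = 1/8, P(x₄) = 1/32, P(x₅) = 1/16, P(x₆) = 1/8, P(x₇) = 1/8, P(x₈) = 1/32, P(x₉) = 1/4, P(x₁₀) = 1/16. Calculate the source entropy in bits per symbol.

3.0625 bits

Each probability is a power of 1/2, so log₂(1/p) is an integer.
H = Σ p·log₂(1/p) = 1/8·3 + 1/16·4 + 1/8·3 + 1/32·5 + 1/16·4 + 1/8·3 + 1/8·3 + 1/32·5 + 1/4·2 + 1/16·4 = 3.0625 bits.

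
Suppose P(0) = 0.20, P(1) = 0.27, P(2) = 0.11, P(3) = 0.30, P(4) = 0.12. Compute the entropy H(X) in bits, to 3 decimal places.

2.213 bits

H = −Σ pᵢ log₂ pᵢ.
−0.20·log₂(0.20) = 0.4644
−0.27·log₂(0.27) = 0.5100
−0.11·log₂(0.11) = 0.3503
−0.30·log₂(0.30) = 0.5211
−0.12·log₂(0.12) = 0.3671
Sum ≈ 2.2129 → 2.213 bits.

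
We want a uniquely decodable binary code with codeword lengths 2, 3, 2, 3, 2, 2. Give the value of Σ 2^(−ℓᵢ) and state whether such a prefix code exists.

With common denominator 2^3 = 8: Σ 2^(−ℓᵢ) = 2/8 + 1/8 + 2/8 + 1/8 + 2/8 + 2/8 = 10/8 = 1.25.
Kraft's inequality requires Σ ≤ 1; here Σ = 1.25 > 1, so no such prefix code exists.

1.25; no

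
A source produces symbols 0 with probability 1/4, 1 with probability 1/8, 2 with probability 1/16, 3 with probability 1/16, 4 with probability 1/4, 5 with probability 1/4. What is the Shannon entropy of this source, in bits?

Each probability is a power of 1/2, so log₂(1/p) is an integer.
H = Σ p·log₂(1/p) = 1/4·2 + 1/8·3 + 1/16·4 + 1/16·4 + 1/4·2 + 1/4·2 = 2.375 bits.

2.375 bits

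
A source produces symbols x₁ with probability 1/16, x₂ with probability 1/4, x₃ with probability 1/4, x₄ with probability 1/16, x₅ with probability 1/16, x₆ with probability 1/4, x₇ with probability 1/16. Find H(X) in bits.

2.5 bits

Each probability is a power of 1/2, so log₂(1/p) is an integer.
H = Σ p·log₂(1/p) = 1/16·4 + 1/4·2 + 1/4·2 + 1/16·4 + 1/16·4 + 1/4·2 + 1/16·4 = 2.5 bits.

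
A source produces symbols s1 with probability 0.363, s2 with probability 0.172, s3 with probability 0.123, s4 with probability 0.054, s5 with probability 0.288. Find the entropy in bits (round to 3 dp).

H = −Σ pᵢ log₂ pᵢ.
−0.363·log₂(0.363) = 0.5307
−0.172·log₂(0.172) = 0.4368
−0.123·log₂(0.123) = 0.3719
−0.054·log₂(0.054) = 0.2274
−0.288·log₂(0.288) = 0.5172
Sum ≈ 2.0839 → 2.084 bits.

2.084 bits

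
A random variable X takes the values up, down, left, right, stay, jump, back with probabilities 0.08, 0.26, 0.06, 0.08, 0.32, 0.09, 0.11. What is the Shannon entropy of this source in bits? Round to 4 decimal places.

H = −Σ pᵢ log₂ pᵢ.
−0.08·log₂(0.08) = 0.2915
−0.26·log₂(0.26) = 0.5053
−0.06·log₂(0.06) = 0.2435
−0.08·log₂(0.08) = 0.2915
−0.32·log₂(0.32) = 0.5260
−0.09·log₂(0.09) = 0.3127
−0.11·log₂(0.11) = 0.3503
Sum ≈ 2.5208 → 2.5208 bits.

2.5208 bits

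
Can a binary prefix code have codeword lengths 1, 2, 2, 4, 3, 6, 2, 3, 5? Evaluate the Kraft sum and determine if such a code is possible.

1.609375; no

With common denominator 2^6 = 64: Σ 2^(−ℓᵢ) = 32/64 + 16/64 + 16/64 + 4/64 + 8/64 + 1/64 + 16/64 + 8/64 + 2/64 = 103/64 = 1.609375.
Kraft's inequality requires Σ ≤ 1; here Σ = 1.609375 > 1, so no such prefix code exists.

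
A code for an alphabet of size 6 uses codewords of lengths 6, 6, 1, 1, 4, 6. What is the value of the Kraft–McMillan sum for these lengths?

With common denominator 2^6 = 64: Σ 2^(−ℓᵢ) = 1/64 + 1/64 + 32/64 + 32/64 + 4/64 + 1/64 = 71/64 = 1.109375.

1.109375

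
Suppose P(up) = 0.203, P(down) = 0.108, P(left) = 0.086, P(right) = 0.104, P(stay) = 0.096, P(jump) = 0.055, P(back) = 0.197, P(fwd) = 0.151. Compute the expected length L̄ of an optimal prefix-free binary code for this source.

2.938 bits/symbol

Repeatedly combine the two least-probable nodes; the expected code length is the sum of the merged weights.
merge 11/200 + 43/500 → 141/1000
merge 12/125 + 13/125 → 1/5
merge 27/250 + 141/1000 → 249/1000
merge 151/1000 + 197/1000 → 87/250
merge 1/5 + 203/1000 → 403/1000
merge 249/1000 + 87/250 → 597/1000
merge 403/1000 + 597/1000 → 1
L = 141/1000 + 1/5 + 249/1000 + 87/250 + 403/1000 + 597/1000 + 1 = 1469/500 = 2.938 bits/symbol.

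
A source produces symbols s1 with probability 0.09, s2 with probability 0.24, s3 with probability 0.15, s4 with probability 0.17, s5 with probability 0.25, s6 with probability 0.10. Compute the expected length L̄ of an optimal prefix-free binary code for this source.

2.51 bits/symbol

Repeatedly combine the two least-probable nodes; the expected code length is the sum of the merged weights.
merge 9/100 + 1/10 → 19/100
merge 3/20 + 17/100 → 8/25
merge 19/100 + 6/25 → 43/100
merge 1/4 + 8/25 → 57/100
merge 43/100 + 57/100 → 1
L = 19/100 + 8/25 + 43/100 + 57/100 + 1 = 251/100 = 2.51 bits/symbol.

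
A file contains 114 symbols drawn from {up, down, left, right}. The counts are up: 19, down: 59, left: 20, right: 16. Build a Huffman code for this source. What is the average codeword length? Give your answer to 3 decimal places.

Probabilities are the counts divided by 114.
Repeatedly combine the two least-probable nodes; the expected code length is the sum of the merged weights.
merge 8/57 + 1/6 → 35/114
merge 10/57 + 35/114 → 55/114
merge 55/114 + 59/114 → 1
L = 35/114 + 55/114 + 1 = 34/19 ≈ 1.789 bits/symbol.

1.789 bits/symbol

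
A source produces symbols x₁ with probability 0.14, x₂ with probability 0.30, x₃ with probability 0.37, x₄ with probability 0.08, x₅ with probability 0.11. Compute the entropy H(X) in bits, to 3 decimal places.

2.091 bits

H = −Σ pᵢ log₂ pᵢ.
−0.14·log₂(0.14) = 0.3971
−0.30·log₂(0.30) = 0.5211
−0.37·log₂(0.37) = 0.5307
−0.08·log₂(0.08) = 0.2915
−0.11·log₂(0.11) = 0.3503
Sum ≈ 2.0907 → 2.091 bits.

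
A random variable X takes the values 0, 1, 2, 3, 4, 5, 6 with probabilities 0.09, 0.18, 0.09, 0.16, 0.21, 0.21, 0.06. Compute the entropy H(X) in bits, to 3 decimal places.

2.683 bits

H = −Σ pᵢ log₂ pᵢ.
−0.09·log₂(0.09) = 0.3127
−0.18·log₂(0.18) = 0.4453
−0.09·log₂(0.09) = 0.3127
−0.16·log₂(0.16) = 0.4230
−0.21·log₂(0.21) = 0.4728
−0.21·log₂(0.21) = 0.4728
−0.06·log₂(0.06) = 0.2435
Sum ≈ 2.6828 → 2.683 bits.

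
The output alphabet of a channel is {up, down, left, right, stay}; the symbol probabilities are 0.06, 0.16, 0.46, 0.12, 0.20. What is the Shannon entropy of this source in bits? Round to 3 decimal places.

H = −Σ pᵢ log₂ pᵢ.
−0.06·log₂(0.06) = 0.2435
−0.16·log₂(0.16) = 0.4230
−0.46·log₂(0.46) = 0.5153
−0.12·log₂(0.12) = 0.3671
−0.20·log₂(0.20) = 0.4644
Sum ≈ 2.0133 → 2.013 bits.

2.013 bits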